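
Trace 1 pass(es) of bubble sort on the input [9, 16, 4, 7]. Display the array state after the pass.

After pass 1: [9, 4, 7, 16] (2 swaps)
Total swaps: 2


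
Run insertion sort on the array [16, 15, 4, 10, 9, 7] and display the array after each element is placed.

First element 16 is already 'sorted'
Insert 15: shifted 1 elements -> [15, 16, 4, 10, 9, 7]
Insert 4: shifted 2 elements -> [4, 15, 16, 10, 9, 7]
Insert 10: shifted 2 elements -> [4, 10, 15, 16, 9, 7]
Insert 9: shifted 3 elements -> [4, 9, 10, 15, 16, 7]
Insert 7: shifted 4 elements -> [4, 7, 9, 10, 15, 16]


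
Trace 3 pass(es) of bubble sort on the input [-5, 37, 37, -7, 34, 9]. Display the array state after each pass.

After pass 1: [-5, 37, -7, 34, 9, 37] (3 swaps)
After pass 2: [-5, -7, 34, 9, 37, 37] (3 swaps)
After pass 3: [-7, -5, 9, 34, 37, 37] (2 swaps)
Total swaps: 8


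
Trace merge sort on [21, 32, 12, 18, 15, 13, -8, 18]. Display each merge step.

Divide and conquer:
  Merge [21] + [32] -> [21, 32]
  Merge [12] + [18] -> [12, 18]
  Merge [21, 32] + [12, 18] -> [12, 18, 21, 32]
  Merge [15] + [13] -> [13, 15]
  Merge [-8] + [18] -> [-8, 18]
  Merge [13, 15] + [-8, 18] -> [-8, 13, 15, 18]
  Merge [12, 18, 21, 32] + [-8, 13, 15, 18] -> [-8, 12, 13, 15, 18, 18, 21, 32]


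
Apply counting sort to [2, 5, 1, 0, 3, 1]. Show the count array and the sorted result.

Count array: [1, 2, 1, 1, 0, 1]
(count[i] = number of elements equal to i)
Cumulative count: [1, 3, 4, 5, 5, 6]
Sorted: [0, 1, 1, 2, 3, 5]


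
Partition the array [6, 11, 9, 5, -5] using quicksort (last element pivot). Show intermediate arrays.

Partition 1: pivot=-5 at index 0 -> [-5, 11, 9, 5, 6]
Partition 2: pivot=6 at index 2 -> [-5, 5, 6, 11, 9]
Partition 3: pivot=9 at index 3 -> [-5, 5, 6, 9, 11]


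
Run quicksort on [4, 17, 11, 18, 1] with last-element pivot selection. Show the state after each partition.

Partition 1: pivot=1 at index 0 -> [1, 17, 11, 18, 4]
Partition 2: pivot=4 at index 1 -> [1, 4, 11, 18, 17]
Partition 3: pivot=17 at index 3 -> [1, 4, 11, 17, 18]


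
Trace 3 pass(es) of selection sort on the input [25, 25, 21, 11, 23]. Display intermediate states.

Pass 1: Select minimum 11 at index 3, swap -> [11, 25, 21, 25, 23]
Pass 2: Select minimum 21 at index 2, swap -> [11, 21, 25, 25, 23]
Pass 3: Select minimum 23 at index 4, swap -> [11, 21, 23, 25, 25]


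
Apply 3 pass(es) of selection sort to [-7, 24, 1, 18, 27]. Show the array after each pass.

Pass 1: Select minimum -7 at index 0, swap -> [-7, 24, 1, 18, 27]
Pass 2: Select minimum 1 at index 2, swap -> [-7, 1, 24, 18, 27]
Pass 3: Select minimum 18 at index 3, swap -> [-7, 1, 18, 24, 27]


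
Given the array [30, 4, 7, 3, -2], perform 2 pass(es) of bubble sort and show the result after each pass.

After pass 1: [4, 7, 3, -2, 30] (4 swaps)
After pass 2: [4, 3, -2, 7, 30] (2 swaps)
Total swaps: 6


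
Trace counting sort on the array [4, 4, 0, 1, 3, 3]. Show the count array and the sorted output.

Count array: [1, 1, 0, 2, 2]
(count[i] = number of elements equal to i)
Cumulative count: [1, 2, 2, 4, 6]
Sorted: [0, 1, 3, 3, 4, 4]


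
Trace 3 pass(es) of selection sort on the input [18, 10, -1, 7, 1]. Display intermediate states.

Pass 1: Select minimum -1 at index 2, swap -> [-1, 10, 18, 7, 1]
Pass 2: Select minimum 1 at index 4, swap -> [-1, 1, 18, 7, 10]
Pass 3: Select minimum 7 at index 3, swap -> [-1, 1, 7, 18, 10]


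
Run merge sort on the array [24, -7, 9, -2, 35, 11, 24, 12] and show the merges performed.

Divide and conquer:
  Merge [24] + [-7] -> [-7, 24]
  Merge [9] + [-2] -> [-2, 9]
  Merge [-7, 24] + [-2, 9] -> [-7, -2, 9, 24]
  Merge [35] + [11] -> [11, 35]
  Merge [24] + [12] -> [12, 24]
  Merge [11, 35] + [12, 24] -> [11, 12, 24, 35]
  Merge [-7, -2, 9, 24] + [11, 12, 24, 35] -> [-7, -2, 9, 11, 12, 24, 24, 35]


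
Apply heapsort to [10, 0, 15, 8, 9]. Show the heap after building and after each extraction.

Build heap: [15, 9, 10, 8, 0]
Extract 15: [10, 9, 0, 8, 15]
Extract 10: [9, 8, 0, 10, 15]
Extract 9: [8, 0, 9, 10, 15]
Extract 8: [0, 8, 9, 10, 15]


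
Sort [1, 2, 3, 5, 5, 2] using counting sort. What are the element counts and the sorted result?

Count array: [0, 1, 2, 1, 0, 2]
(count[i] = number of elements equal to i)
Cumulative count: [0, 1, 3, 4, 4, 6]
Sorted: [1, 2, 2, 3, 5, 5]


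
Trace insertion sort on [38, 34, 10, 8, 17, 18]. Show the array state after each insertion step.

First element 38 is already 'sorted'
Insert 34: shifted 1 elements -> [34, 38, 10, 8, 17, 18]
Insert 10: shifted 2 elements -> [10, 34, 38, 8, 17, 18]
Insert 8: shifted 3 elements -> [8, 10, 34, 38, 17, 18]
Insert 17: shifted 2 elements -> [8, 10, 17, 34, 38, 18]
Insert 18: shifted 2 elements -> [8, 10, 17, 18, 34, 38]


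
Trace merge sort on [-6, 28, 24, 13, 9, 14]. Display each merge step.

Divide and conquer:
  Merge [28] + [24] -> [24, 28]
  Merge [-6] + [24, 28] -> [-6, 24, 28]
  Merge [9] + [14] -> [9, 14]
  Merge [13] + [9, 14] -> [9, 13, 14]
  Merge [-6, 24, 28] + [9, 13, 14] -> [-6, 9, 13, 14, 24, 28]


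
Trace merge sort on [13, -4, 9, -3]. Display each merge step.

Divide and conquer:
  Merge [13] + [-4] -> [-4, 13]
  Merge [9] + [-3] -> [-3, 9]
  Merge [-4, 13] + [-3, 9] -> [-4, -3, 9, 13]


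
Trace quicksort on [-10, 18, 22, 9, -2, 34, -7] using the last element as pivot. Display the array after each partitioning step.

Partition 1: pivot=-7 at index 1 -> [-10, -7, 22, 9, -2, 34, 18]
Partition 2: pivot=18 at index 4 -> [-10, -7, 9, -2, 18, 34, 22]
Partition 3: pivot=-2 at index 2 -> [-10, -7, -2, 9, 18, 34, 22]
Partition 4: pivot=22 at index 5 -> [-10, -7, -2, 9, 18, 22, 34]


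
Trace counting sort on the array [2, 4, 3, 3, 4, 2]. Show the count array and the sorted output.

Count array: [0, 0, 2, 2, 2]
(count[i] = number of elements equal to i)
Cumulative count: [0, 0, 2, 4, 6]
Sorted: [2, 2, 3, 3, 4, 4]


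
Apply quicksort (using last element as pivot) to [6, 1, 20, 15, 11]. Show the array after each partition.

Partition 1: pivot=11 at index 2 -> [6, 1, 11, 15, 20]
Partition 2: pivot=1 at index 0 -> [1, 6, 11, 15, 20]
Partition 3: pivot=20 at index 4 -> [1, 6, 11, 15, 20]


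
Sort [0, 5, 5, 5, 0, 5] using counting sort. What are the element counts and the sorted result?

Count array: [2, 0, 0, 0, 0, 4]
(count[i] = number of elements equal to i)
Cumulative count: [2, 2, 2, 2, 2, 6]
Sorted: [0, 0, 5, 5, 5, 5]


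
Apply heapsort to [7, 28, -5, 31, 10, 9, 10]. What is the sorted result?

Build heap: [31, 28, 10, 7, 10, 9, -5]
Extract 31: [28, 10, 10, 7, -5, 9, 31]
Extract 28: [10, 9, 10, 7, -5, 28, 31]
Extract 10: [10, 9, -5, 7, 10, 28, 31]
Extract 10: [9, 7, -5, 10, 10, 28, 31]
Extract 9: [7, -5, 9, 10, 10, 28, 31]
Extract 7: [-5, 7, 9, 10, 10, 28, 31]


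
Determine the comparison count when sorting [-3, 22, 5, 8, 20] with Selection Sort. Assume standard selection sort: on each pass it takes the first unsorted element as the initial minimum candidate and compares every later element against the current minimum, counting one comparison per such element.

Pass 1: scan indices 1..4 for the minimum = 4 comparison(s); min is -3, place at index 0 -> [-3, 22, 5, 8, 20]
Pass 2: scan indices 2..4 for the minimum = 3 comparison(s); min is 5, place at index 1 -> [-3, 5, 22, 8, 20]
Pass 3: scan indices 3..4 for the minimum = 2 comparison(s); min is 8, place at index 2 -> [-3, 5, 8, 22, 20]
Pass 4: scan indices 4..4 for the minimum = 1 comparison(s); min is 20, place at index 3 -> [-3, 5, 8, 20, 22]
Selection sort always scans the whole unsorted suffix, so the count is (n-1) + (n-2) + ... + 1 = n(n-1)/2 = 5*4/2 = 10 regardless of the input order.
Total comparisons: 4 + 3 + 2 + 1 = 10


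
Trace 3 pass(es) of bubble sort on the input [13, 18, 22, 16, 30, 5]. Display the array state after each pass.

After pass 1: [13, 18, 16, 22, 5, 30] (2 swaps)
After pass 2: [13, 16, 18, 5, 22, 30] (2 swaps)
After pass 3: [13, 16, 5, 18, 22, 30] (1 swaps)
Total swaps: 5


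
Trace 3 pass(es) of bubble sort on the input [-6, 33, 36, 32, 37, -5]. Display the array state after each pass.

After pass 1: [-6, 33, 32, 36, -5, 37] (2 swaps)
After pass 2: [-6, 32, 33, -5, 36, 37] (2 swaps)
After pass 3: [-6, 32, -5, 33, 36, 37] (1 swaps)
Total swaps: 5


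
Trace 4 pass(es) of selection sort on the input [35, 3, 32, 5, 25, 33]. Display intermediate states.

Pass 1: Select minimum 3 at index 1, swap -> [3, 35, 32, 5, 25, 33]
Pass 2: Select minimum 5 at index 3, swap -> [3, 5, 32, 35, 25, 33]
Pass 3: Select minimum 25 at index 4, swap -> [3, 5, 25, 35, 32, 33]
Pass 4: Select minimum 32 at index 4, swap -> [3, 5, 25, 32, 35, 33]


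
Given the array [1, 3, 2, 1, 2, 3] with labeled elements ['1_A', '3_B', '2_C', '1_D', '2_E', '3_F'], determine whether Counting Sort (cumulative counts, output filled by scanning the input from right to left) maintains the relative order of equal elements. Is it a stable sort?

Trace Counting Sort on the labeled array (the key is the number; the letter only tracks identity):
  Counts for values 0..3: [0, 2, 2, 2]
  Cumulative counts: [0, 2, 4, 6]
  Scan right to left: place 3_F at output index 5
  Scan right to left: place 2_E at output index 3
  Scan right to left: place 1_D at output index 1
  Scan right to left: place 2_C at output index 2
  Scan right to left: place 3_B at output index 4
  Scan right to left: place 1_A at output index 0
  Output: [1_A, 1_D, 2_C, 2_E, 3_B, 3_F]
Equal keys:
  value 1: originally 1_A, 1_D; after sorting 1_A, 1_D -> order preserved
  value 2: originally 2_C, 2_E; after sorting 2_C, 2_E -> order preserved
  value 3: originally 3_B, 3_F; after sorting 3_B, 3_F -> order preserved
All equal keys kept their original relative order. Counting Sort is stable: scanning the input right to left with decreasing cumulative counts places later duplicates at later output positions.
Answer: Stable


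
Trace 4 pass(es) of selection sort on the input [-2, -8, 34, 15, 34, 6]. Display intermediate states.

Pass 1: Select minimum -8 at index 1, swap -> [-8, -2, 34, 15, 34, 6]
Pass 2: Select minimum -2 at index 1, swap -> [-8, -2, 34, 15, 34, 6]
Pass 3: Select minimum 6 at index 5, swap -> [-8, -2, 6, 15, 34, 34]
Pass 4: Select minimum 15 at index 3, swap -> [-8, -2, 6, 15, 34, 34]


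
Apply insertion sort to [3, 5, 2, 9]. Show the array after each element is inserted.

First element 3 is already 'sorted'
Insert 5: shifted 0 elements -> [3, 5, 2, 9]
Insert 2: shifted 2 elements -> [2, 3, 5, 9]
Insert 9: shifted 0 elements -> [2, 3, 5, 9]


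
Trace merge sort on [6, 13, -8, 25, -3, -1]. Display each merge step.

Divide and conquer:
  Merge [13] + [-8] -> [-8, 13]
  Merge [6] + [-8, 13] -> [-8, 6, 13]
  Merge [-3] + [-1] -> [-3, -1]
  Merge [25] + [-3, -1] -> [-3, -1, 25]
  Merge [-8, 6, 13] + [-3, -1, 25] -> [-8, -3, -1, 6, 13, 25]


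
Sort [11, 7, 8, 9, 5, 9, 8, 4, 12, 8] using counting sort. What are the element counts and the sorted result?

Count array: [0, 0, 0, 0, 1, 1, 0, 1, 3, 2, 0, 1, 1]
(count[i] = number of elements equal to i)
Cumulative count: [0, 0, 0, 0, 1, 2, 2, 3, 6, 8, 8, 9, 10]
Sorted: [4, 5, 7, 8, 8, 8, 9, 9, 11, 12]


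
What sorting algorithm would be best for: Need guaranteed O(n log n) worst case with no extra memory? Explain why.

Best choice: Heapsort
Reason: Heapsort is O(n log n) worst case and sorts in-place; quicksort can degrade to O(n^2)


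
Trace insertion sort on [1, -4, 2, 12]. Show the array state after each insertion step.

First element 1 is already 'sorted'
Insert -4: shifted 1 elements -> [-4, 1, 2, 12]
Insert 2: shifted 0 elements -> [-4, 1, 2, 12]
Insert 12: shifted 0 elements -> [-4, 1, 2, 12]


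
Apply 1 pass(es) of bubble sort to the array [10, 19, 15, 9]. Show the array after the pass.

After pass 1: [10, 15, 9, 19] (2 swaps)
Total swaps: 2


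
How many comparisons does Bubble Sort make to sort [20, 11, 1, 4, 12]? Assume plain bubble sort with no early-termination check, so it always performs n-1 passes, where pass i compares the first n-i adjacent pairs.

Pass 1: compare adjacent pairs (0,1)..(3,4) = 4 comparison(s), 4 swap(s) -> [11, 1, 4, 12, 20]
Pass 2: compare adjacent pairs (0,1)..(2,3) = 3 comparison(s), 2 swap(s) -> [1, 4, 11, 12, 20]
Pass 3: compare adjacent pairs (0,1)..(1,2) = 2 comparison(s), 0 swap(s) -> [1, 4, 11, 12, 20]
Pass 4: compare adjacent pairs (0,1)..(0,1) = 1 comparison(s), 0 swap(s) -> [1, 4, 11, 12, 20]
Total comparisons: 4 + 3 + 2 + 1 = 10


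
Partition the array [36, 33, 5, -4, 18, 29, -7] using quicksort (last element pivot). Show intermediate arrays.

Partition 1: pivot=-7 at index 0 -> [-7, 33, 5, -4, 18, 29, 36]
Partition 2: pivot=36 at index 6 -> [-7, 33, 5, -4, 18, 29, 36]
Partition 3: pivot=29 at index 4 -> [-7, 5, -4, 18, 29, 33, 36]
Partition 4: pivot=18 at index 3 -> [-7, 5, -4, 18, 29, 33, 36]
Partition 5: pivot=-4 at index 1 -> [-7, -4, 5, 18, 29, 33, 36]


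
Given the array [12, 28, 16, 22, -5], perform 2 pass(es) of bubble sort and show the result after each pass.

After pass 1: [12, 16, 22, -5, 28] (3 swaps)
After pass 2: [12, 16, -5, 22, 28] (1 swaps)
Total swaps: 4


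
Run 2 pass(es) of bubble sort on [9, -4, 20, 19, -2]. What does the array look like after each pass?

After pass 1: [-4, 9, 19, -2, 20] (3 swaps)
After pass 2: [-4, 9, -2, 19, 20] (1 swaps)
Total swaps: 4


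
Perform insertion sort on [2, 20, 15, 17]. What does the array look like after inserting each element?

First element 2 is already 'sorted'
Insert 20: shifted 0 elements -> [2, 20, 15, 17]
Insert 15: shifted 1 elements -> [2, 15, 20, 17]
Insert 17: shifted 1 elements -> [2, 15, 17, 20]


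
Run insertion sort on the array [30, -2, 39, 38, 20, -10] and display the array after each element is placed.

First element 30 is already 'sorted'
Insert -2: shifted 1 elements -> [-2, 30, 39, 38, 20, -10]
Insert 39: shifted 0 elements -> [-2, 30, 39, 38, 20, -10]
Insert 38: shifted 1 elements -> [-2, 30, 38, 39, 20, -10]
Insert 20: shifted 3 elements -> [-2, 20, 30, 38, 39, -10]
Insert -10: shifted 5 elements -> [-10, -2, 20, 30, 38, 39]


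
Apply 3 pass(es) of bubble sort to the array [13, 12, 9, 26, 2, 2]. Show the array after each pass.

After pass 1: [12, 9, 13, 2, 2, 26] (4 swaps)
After pass 2: [9, 12, 2, 2, 13, 26] (3 swaps)
After pass 3: [9, 2, 2, 12, 13, 26] (2 swaps)
Total swaps: 9


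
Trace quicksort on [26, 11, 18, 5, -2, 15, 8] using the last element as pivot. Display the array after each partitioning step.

Partition 1: pivot=8 at index 2 -> [5, -2, 8, 26, 11, 15, 18]
Partition 2: pivot=-2 at index 0 -> [-2, 5, 8, 26, 11, 15, 18]
Partition 3: pivot=18 at index 5 -> [-2, 5, 8, 11, 15, 18, 26]
Partition 4: pivot=15 at index 4 -> [-2, 5, 8, 11, 15, 18, 26]


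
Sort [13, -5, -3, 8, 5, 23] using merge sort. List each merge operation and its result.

Divide and conquer:
  Merge [-5] + [-3] -> [-5, -3]
  Merge [13] + [-5, -3] -> [-5, -3, 13]
  Merge [5] + [23] -> [5, 23]
  Merge [8] + [5, 23] -> [5, 8, 23]
  Merge [-5, -3, 13] + [5, 8, 23] -> [-5, -3, 5, 8, 13, 23]


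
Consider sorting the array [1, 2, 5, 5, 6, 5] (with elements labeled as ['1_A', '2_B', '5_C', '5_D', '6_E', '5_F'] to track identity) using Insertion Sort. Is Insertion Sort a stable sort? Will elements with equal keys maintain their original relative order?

Trace Insertion Sort on the labeled array (the key is the number; the letter only tracks identity):
  Insert 2_B at index 1: [1_A, 2_B, 5_C, 5_D, 6_E, 5_F]
  Insert 5_C at index 2: [1_A, 2_B, 5_C, 5_D, 6_E, 5_F]
  Insert 5_D at index 3: [1_A, 2_B, 5_C, 5_D, 6_E, 5_F]
  Insert 6_E at index 4: [1_A, 2_B, 5_C, 5_D, 6_E, 5_F]
  Insert 5_F at index 4: [1_A, 2_B, 5_C, 5_D, 5_F, 6_E]
Final order: [1_A, 2_B, 5_C, 5_D, 5_F, 6_E]
Equal keys:
  value 5: originally 5_C, 5_D, 5_F; after sorting 5_C, 5_D, 5_F -> order preserved
All equal keys kept their original relative order. Insertion Sort is stable: elements are shifted only while they are strictly greater than the key, so a key is inserted after any equal elements already placed.
Answer: Stable


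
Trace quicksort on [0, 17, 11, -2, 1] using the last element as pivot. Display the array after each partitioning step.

Partition 1: pivot=1 at index 2 -> [0, -2, 1, 17, 11]
Partition 2: pivot=-2 at index 0 -> [-2, 0, 1, 17, 11]
Partition 3: pivot=11 at index 3 -> [-2, 0, 1, 11, 17]


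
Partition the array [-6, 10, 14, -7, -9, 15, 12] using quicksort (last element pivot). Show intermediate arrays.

Partition 1: pivot=12 at index 4 -> [-6, 10, -7, -9, 12, 15, 14]
Partition 2: pivot=-9 at index 0 -> [-9, 10, -7, -6, 12, 15, 14]
Partition 3: pivot=-6 at index 2 -> [-9, -7, -6, 10, 12, 15, 14]
Partition 4: pivot=14 at index 5 -> [-9, -7, -6, 10, 12, 14, 15]


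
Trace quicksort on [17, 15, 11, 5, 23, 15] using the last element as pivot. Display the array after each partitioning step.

Partition 1: pivot=15 at index 3 -> [15, 11, 5, 15, 23, 17]
Partition 2: pivot=5 at index 0 -> [5, 11, 15, 15, 23, 17]
Partition 3: pivot=15 at index 2 -> [5, 11, 15, 15, 23, 17]
Partition 4: pivot=17 at index 4 -> [5, 11, 15, 15, 17, 23]


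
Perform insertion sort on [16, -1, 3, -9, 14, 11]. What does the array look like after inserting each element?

First element 16 is already 'sorted'
Insert -1: shifted 1 elements -> [-1, 16, 3, -9, 14, 11]
Insert 3: shifted 1 elements -> [-1, 3, 16, -9, 14, 11]
Insert -9: shifted 3 elements -> [-9, -1, 3, 16, 14, 11]
Insert 14: shifted 1 elements -> [-9, -1, 3, 14, 16, 11]
Insert 11: shifted 2 elements -> [-9, -1, 3, 11, 14, 16]


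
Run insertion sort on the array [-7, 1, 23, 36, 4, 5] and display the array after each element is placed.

First element -7 is already 'sorted'
Insert 1: shifted 0 elements -> [-7, 1, 23, 36, 4, 5]
Insert 23: shifted 0 elements -> [-7, 1, 23, 36, 4, 5]
Insert 36: shifted 0 elements -> [-7, 1, 23, 36, 4, 5]
Insert 4: shifted 2 elements -> [-7, 1, 4, 23, 36, 5]
Insert 5: shifted 2 elements -> [-7, 1, 4, 5, 23, 36]


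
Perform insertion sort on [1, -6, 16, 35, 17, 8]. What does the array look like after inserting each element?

First element 1 is already 'sorted'
Insert -6: shifted 1 elements -> [-6, 1, 16, 35, 17, 8]
Insert 16: shifted 0 elements -> [-6, 1, 16, 35, 17, 8]
Insert 35: shifted 0 elements -> [-6, 1, 16, 35, 17, 8]
Insert 17: shifted 1 elements -> [-6, 1, 16, 17, 35, 8]
Insert 8: shifted 3 elements -> [-6, 1, 8, 16, 17, 35]


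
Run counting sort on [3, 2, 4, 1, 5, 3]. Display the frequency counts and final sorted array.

Count array: [0, 1, 1, 2, 1, 1]
(count[i] = number of elements equal to i)
Cumulative count: [0, 1, 2, 4, 5, 6]
Sorted: [1, 2, 3, 3, 4, 5]


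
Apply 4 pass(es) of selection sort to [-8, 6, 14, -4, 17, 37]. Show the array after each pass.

Pass 1: Select minimum -8 at index 0, swap -> [-8, 6, 14, -4, 17, 37]
Pass 2: Select minimum -4 at index 3, swap -> [-8, -4, 14, 6, 17, 37]
Pass 3: Select minimum 6 at index 3, swap -> [-8, -4, 6, 14, 17, 37]
Pass 4: Select minimum 14 at index 3, swap -> [-8, -4, 6, 14, 17, 37]


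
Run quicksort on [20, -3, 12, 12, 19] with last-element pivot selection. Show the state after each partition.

Partition 1: pivot=19 at index 3 -> [-3, 12, 12, 19, 20]
Partition 2: pivot=12 at index 2 -> [-3, 12, 12, 19, 20]
Partition 3: pivot=12 at index 1 -> [-3, 12, 12, 19, 20]


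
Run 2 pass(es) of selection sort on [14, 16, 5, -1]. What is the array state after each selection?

Pass 1: Select minimum -1 at index 3, swap -> [-1, 16, 5, 14]
Pass 2: Select minimum 5 at index 2, swap -> [-1, 5, 16, 14]


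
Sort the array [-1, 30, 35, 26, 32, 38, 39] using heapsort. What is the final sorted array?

Build heap: [39, 32, 38, 26, 30, -1, 35]
Extract 39: [38, 32, 35, 26, 30, -1, 39]
Extract 38: [35, 32, -1, 26, 30, 38, 39]
Extract 35: [32, 30, -1, 26, 35, 38, 39]
Extract 32: [30, 26, -1, 32, 35, 38, 39]
Extract 30: [26, -1, 30, 32, 35, 38, 39]
Extract 26: [-1, 26, 30, 32, 35, 38, 39]


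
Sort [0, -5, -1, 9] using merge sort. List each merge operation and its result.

Divide and conquer:
  Merge [0] + [-5] -> [-5, 0]
  Merge [-1] + [9] -> [-1, 9]
  Merge [-5, 0] + [-1, 9] -> [-5, -1, 0, 9]


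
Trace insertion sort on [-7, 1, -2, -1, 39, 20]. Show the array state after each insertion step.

First element -7 is already 'sorted'
Insert 1: shifted 0 elements -> [-7, 1, -2, -1, 39, 20]
Insert -2: shifted 1 elements -> [-7, -2, 1, -1, 39, 20]
Insert -1: shifted 1 elements -> [-7, -2, -1, 1, 39, 20]
Insert 39: shifted 0 elements -> [-7, -2, -1, 1, 39, 20]
Insert 20: shifted 1 elements -> [-7, -2, -1, 1, 20, 39]


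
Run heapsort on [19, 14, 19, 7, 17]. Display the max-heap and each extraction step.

Build heap: [19, 17, 19, 7, 14]
Extract 19: [19, 17, 14, 7, 19]
Extract 19: [17, 7, 14, 19, 19]
Extract 17: [14, 7, 17, 19, 19]
Extract 14: [7, 14, 17, 19, 19]


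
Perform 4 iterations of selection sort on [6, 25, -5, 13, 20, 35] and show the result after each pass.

Pass 1: Select minimum -5 at index 2, swap -> [-5, 25, 6, 13, 20, 35]
Pass 2: Select minimum 6 at index 2, swap -> [-5, 6, 25, 13, 20, 35]
Pass 3: Select minimum 13 at index 3, swap -> [-5, 6, 13, 25, 20, 35]
Pass 4: Select minimum 20 at index 4, swap -> [-5, 6, 13, 20, 25, 35]


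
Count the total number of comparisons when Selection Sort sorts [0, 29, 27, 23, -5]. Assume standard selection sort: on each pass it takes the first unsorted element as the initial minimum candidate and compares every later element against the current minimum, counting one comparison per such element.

Pass 1: scan indices 1..4 for the minimum = 4 comparison(s); min is -5, place at index 0 -> [-5, 29, 27, 23, 0]
Pass 2: scan indices 2..4 for the minimum = 3 comparison(s); min is 0, place at index 1 -> [-5, 0, 27, 23, 29]
Pass 3: scan indices 3..4 for the minimum = 2 comparison(s); min is 23, place at index 2 -> [-5, 0, 23, 27, 29]
Pass 4: scan indices 4..4 for the minimum = 1 comparison(s); min is 27, place at index 3 -> [-5, 0, 23, 27, 29]
Selection sort always scans the whole unsorted suffix, so the count is (n-1) + (n-2) + ... + 1 = n(n-1)/2 = 5*4/2 = 10 regardless of the input order.
Total comparisons: 4 + 3 + 2 + 1 = 10


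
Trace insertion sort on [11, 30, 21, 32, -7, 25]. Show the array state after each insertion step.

First element 11 is already 'sorted'
Insert 30: shifted 0 elements -> [11, 30, 21, 32, -7, 25]
Insert 21: shifted 1 elements -> [11, 21, 30, 32, -7, 25]
Insert 32: shifted 0 elements -> [11, 21, 30, 32, -7, 25]
Insert -7: shifted 4 elements -> [-7, 11, 21, 30, 32, 25]
Insert 25: shifted 2 elements -> [-7, 11, 21, 25, 30, 32]


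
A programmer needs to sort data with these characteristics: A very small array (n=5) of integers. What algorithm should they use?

Best choice: Insertion sort
Reason: For tiny inputs the O(n^2) overhead is negligible and insertion sort has minimal constant factors


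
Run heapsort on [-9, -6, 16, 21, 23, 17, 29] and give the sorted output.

Build heap: [29, 23, 17, 21, -6, -9, 16]
Extract 29: [23, 21, 17, 16, -6, -9, 29]
Extract 23: [21, 16, 17, -9, -6, 23, 29]
Extract 21: [17, 16, -6, -9, 21, 23, 29]
Extract 17: [16, -9, -6, 17, 21, 23, 29]
Extract 16: [-6, -9, 16, 17, 21, 23, 29]
Extract -6: [-9, -6, 16, 17, 21, 23, 29]


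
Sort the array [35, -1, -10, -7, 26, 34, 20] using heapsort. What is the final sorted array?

Build heap: [35, 26, 34, -7, -1, -10, 20]
Extract 35: [34, 26, 20, -7, -1, -10, 35]
Extract 34: [26, -1, 20, -7, -10, 34, 35]
Extract 26: [20, -1, -10, -7, 26, 34, 35]
Extract 20: [-1, -7, -10, 20, 26, 34, 35]
Extract -1: [-7, -10, -1, 20, 26, 34, 35]
Extract -7: [-10, -7, -1, 20, 26, 34, 35]


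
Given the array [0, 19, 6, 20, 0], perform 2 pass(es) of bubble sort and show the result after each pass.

After pass 1: [0, 6, 19, 0, 20] (2 swaps)
After pass 2: [0, 6, 0, 19, 20] (1 swaps)
Total swaps: 3


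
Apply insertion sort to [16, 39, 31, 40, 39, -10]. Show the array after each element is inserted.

First element 16 is already 'sorted'
Insert 39: shifted 0 elements -> [16, 39, 31, 40, 39, -10]
Insert 31: shifted 1 elements -> [16, 31, 39, 40, 39, -10]
Insert 40: shifted 0 elements -> [16, 31, 39, 40, 39, -10]
Insert 39: shifted 1 elements -> [16, 31, 39, 39, 40, -10]
Insert -10: shifted 5 elements -> [-10, 16, 31, 39, 39, 40]


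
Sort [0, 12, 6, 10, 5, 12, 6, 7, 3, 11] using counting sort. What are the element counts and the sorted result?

Count array: [1, 0, 0, 1, 0, 1, 2, 1, 0, 0, 1, 1, 2]
(count[i] = number of elements equal to i)
Cumulative count: [1, 1, 1, 2, 2, 3, 5, 6, 6, 6, 7, 8, 10]
Sorted: [0, 3, 5, 6, 6, 7, 10, 11, 12, 12]


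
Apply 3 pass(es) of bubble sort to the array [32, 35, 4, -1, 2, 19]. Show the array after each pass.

After pass 1: [32, 4, -1, 2, 19, 35] (4 swaps)
After pass 2: [4, -1, 2, 19, 32, 35] (4 swaps)
After pass 3: [-1, 2, 4, 19, 32, 35] (2 swaps)
Total swaps: 10


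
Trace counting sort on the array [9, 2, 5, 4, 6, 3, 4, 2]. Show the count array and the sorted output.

Count array: [0, 0, 2, 1, 2, 1, 1, 0, 0, 1]
(count[i] = number of elements equal to i)
Cumulative count: [0, 0, 2, 3, 5, 6, 7, 7, 7, 8]
Sorted: [2, 2, 3, 4, 4, 5, 6, 9]


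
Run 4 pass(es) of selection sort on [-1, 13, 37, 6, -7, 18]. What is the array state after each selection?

Pass 1: Select minimum -7 at index 4, swap -> [-7, 13, 37, 6, -1, 18]
Pass 2: Select minimum -1 at index 4, swap -> [-7, -1, 37, 6, 13, 18]
Pass 3: Select minimum 6 at index 3, swap -> [-7, -1, 6, 37, 13, 18]
Pass 4: Select minimum 13 at index 4, swap -> [-7, -1, 6, 13, 37, 18]


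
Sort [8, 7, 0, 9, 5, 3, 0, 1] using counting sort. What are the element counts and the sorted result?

Count array: [2, 1, 0, 1, 0, 1, 0, 1, 1, 1]
(count[i] = number of elements equal to i)
Cumulative count: [2, 3, 3, 4, 4, 5, 5, 6, 7, 8]
Sorted: [0, 0, 1, 3, 5, 7, 8, 9]


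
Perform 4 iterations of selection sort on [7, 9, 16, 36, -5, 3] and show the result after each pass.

Pass 1: Select minimum -5 at index 4, swap -> [-5, 9, 16, 36, 7, 3]
Pass 2: Select minimum 3 at index 5, swap -> [-5, 3, 16, 36, 7, 9]
Pass 3: Select minimum 7 at index 4, swap -> [-5, 3, 7, 36, 16, 9]
Pass 4: Select minimum 9 at index 5, swap -> [-5, 3, 7, 9, 16, 36]


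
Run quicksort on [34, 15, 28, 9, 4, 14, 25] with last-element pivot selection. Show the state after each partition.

Partition 1: pivot=25 at index 4 -> [15, 9, 4, 14, 25, 34, 28]
Partition 2: pivot=14 at index 2 -> [9, 4, 14, 15, 25, 34, 28]
Partition 3: pivot=4 at index 0 -> [4, 9, 14, 15, 25, 34, 28]
Partition 4: pivot=28 at index 5 -> [4, 9, 14, 15, 25, 28, 34]


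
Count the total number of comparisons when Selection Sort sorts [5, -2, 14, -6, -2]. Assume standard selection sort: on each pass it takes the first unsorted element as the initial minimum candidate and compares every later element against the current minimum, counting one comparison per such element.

Pass 1: scan indices 1..4 for the minimum = 4 comparison(s); min is -6, place at index 0 -> [-6, -2, 14, 5, -2]
Pass 2: scan indices 2..4 for the minimum = 3 comparison(s); min is -2, place at index 1 -> [-6, -2, 14, 5, -2]
Pass 3: scan indices 3..4 for the minimum = 2 comparison(s); min is -2, place at index 2 -> [-6, -2, -2, 5, 14]
Pass 4: scan indices 4..4 for the minimum = 1 comparison(s); min is 5, place at index 3 -> [-6, -2, -2, 5, 14]
Selection sort always scans the whole unsorted suffix, so the count is (n-1) + (n-2) + ... + 1 = n(n-1)/2 = 5*4/2 = 10 regardless of the input order.
Total comparisons: 4 + 3 + 2 + 1 = 10


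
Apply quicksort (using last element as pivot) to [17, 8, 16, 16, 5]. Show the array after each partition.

Partition 1: pivot=5 at index 0 -> [5, 8, 16, 16, 17]
Partition 2: pivot=17 at index 4 -> [5, 8, 16, 16, 17]
Partition 3: pivot=16 at index 3 -> [5, 8, 16, 16, 17]
Partition 4: pivot=16 at index 2 -> [5, 8, 16, 16, 17]


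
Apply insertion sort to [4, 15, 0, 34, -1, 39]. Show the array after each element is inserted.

First element 4 is already 'sorted'
Insert 15: shifted 0 elements -> [4, 15, 0, 34, -1, 39]
Insert 0: shifted 2 elements -> [0, 4, 15, 34, -1, 39]
Insert 34: shifted 0 elements -> [0, 4, 15, 34, -1, 39]
Insert -1: shifted 4 elements -> [-1, 0, 4, 15, 34, 39]
Insert 39: shifted 0 elements -> [-1, 0, 4, 15, 34, 39]


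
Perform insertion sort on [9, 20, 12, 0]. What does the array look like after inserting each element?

First element 9 is already 'sorted'
Insert 20: shifted 0 elements -> [9, 20, 12, 0]
Insert 12: shifted 1 elements -> [9, 12, 20, 0]
Insert 0: shifted 3 elements -> [0, 9, 12, 20]


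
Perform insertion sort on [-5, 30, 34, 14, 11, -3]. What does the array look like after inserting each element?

First element -5 is already 'sorted'
Insert 30: shifted 0 elements -> [-5, 30, 34, 14, 11, -3]
Insert 34: shifted 0 elements -> [-5, 30, 34, 14, 11, -3]
Insert 14: shifted 2 elements -> [-5, 14, 30, 34, 11, -3]
Insert 11: shifted 3 elements -> [-5, 11, 14, 30, 34, -3]
Insert -3: shifted 4 elements -> [-5, -3, 11, 14, 30, 34]


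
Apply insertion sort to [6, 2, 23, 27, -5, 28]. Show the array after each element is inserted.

First element 6 is already 'sorted'
Insert 2: shifted 1 elements -> [2, 6, 23, 27, -5, 28]
Insert 23: shifted 0 elements -> [2, 6, 23, 27, -5, 28]
Insert 27: shifted 0 elements -> [2, 6, 23, 27, -5, 28]
Insert -5: shifted 4 elements -> [-5, 2, 6, 23, 27, 28]
Insert 28: shifted 0 elements -> [-5, 2, 6, 23, 27, 28]


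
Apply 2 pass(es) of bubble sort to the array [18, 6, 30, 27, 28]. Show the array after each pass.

After pass 1: [6, 18, 27, 28, 30] (3 swaps)
After pass 2: [6, 18, 27, 28, 30] (0 swaps)
Total swaps: 3


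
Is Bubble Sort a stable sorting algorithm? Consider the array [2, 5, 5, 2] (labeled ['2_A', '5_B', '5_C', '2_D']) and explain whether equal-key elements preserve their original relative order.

Trace Bubble Sort on the labeled array (the key is the number; the letter only tracks identity):
  After pass 1: [2_A, 5_B, 2_D, 5_C]
  After pass 2: [2_A, 2_D, 5_B, 5_C]
  After pass 3: [2_A, 2_D, 5_B, 5_C] (no swaps, done)
Final order: [2_A, 2_D, 5_B, 5_C]
Equal keys:
  value 2: originally 2_A, 2_D; after sorting 2_A, 2_D -> order preserved
  value 5: originally 5_B, 5_C; after sorting 5_B, 5_C -> order preserved
All equal keys kept their original relative order. Bubble Sort is stable: it only swaps adjacent elements when the left one is strictly greater, so equal keys never move past each other.
Answer: Stable


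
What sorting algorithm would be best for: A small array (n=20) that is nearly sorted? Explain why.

Best choice: Insertion sort
Reason: Insertion sort is O(n) for nearly sorted arrays and has low overhead


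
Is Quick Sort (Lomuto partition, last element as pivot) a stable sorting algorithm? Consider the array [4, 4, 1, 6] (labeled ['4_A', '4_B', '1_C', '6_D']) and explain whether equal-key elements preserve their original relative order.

Trace Quick Sort on the labeled array (the key is the number; the letter only tracks identity):
  Partition indices 0..3 around pivot 6_D -> [4_A, 4_B, 1_C, 6_D]
  Partition indices 0..2 around pivot 1_C -> [1_C, 4_B, 4_A, 6_D]
  Partition indices 1..2 around pivot 4_A -> [1_C, 4_B, 4_A, 6_D]
Final order: [1_C, 4_B, 4_A, 6_D]
Equal keys:
  value 4: originally 4_A, 4_B; after sorting 4_B, 4_A -> order changed
Equal keys were reordered, so Quick Sort is not stable: partition swaps elements across long distances and can reorder equal keys. (One such input is enough; an unstable sort may happen to preserve order on other inputs, but it gives no guarantee.)
Answer: Not stable


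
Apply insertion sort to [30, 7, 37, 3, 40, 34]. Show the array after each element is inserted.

First element 30 is already 'sorted'
Insert 7: shifted 1 elements -> [7, 30, 37, 3, 40, 34]
Insert 37: shifted 0 elements -> [7, 30, 37, 3, 40, 34]
Insert 3: shifted 3 elements -> [3, 7, 30, 37, 40, 34]
Insert 40: shifted 0 elements -> [3, 7, 30, 37, 40, 34]
Insert 34: shifted 2 elements -> [3, 7, 30, 34, 37, 40]


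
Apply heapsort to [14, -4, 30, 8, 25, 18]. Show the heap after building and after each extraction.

Build heap: [30, 25, 18, 8, -4, 14]
Extract 30: [25, 14, 18, 8, -4, 30]
Extract 25: [18, 14, -4, 8, 25, 30]
Extract 18: [14, 8, -4, 18, 25, 30]
Extract 14: [8, -4, 14, 18, 25, 30]
Extract 8: [-4, 8, 14, 18, 25, 30]


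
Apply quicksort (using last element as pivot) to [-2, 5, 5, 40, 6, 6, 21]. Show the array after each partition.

Partition 1: pivot=21 at index 5 -> [-2, 5, 5, 6, 6, 21, 40]
Partition 2: pivot=6 at index 4 -> [-2, 5, 5, 6, 6, 21, 40]
Partition 3: pivot=6 at index 3 -> [-2, 5, 5, 6, 6, 21, 40]
Partition 4: pivot=5 at index 2 -> [-2, 5, 5, 6, 6, 21, 40]
Partition 5: pivot=5 at index 1 -> [-2, 5, 5, 6, 6, 21, 40]


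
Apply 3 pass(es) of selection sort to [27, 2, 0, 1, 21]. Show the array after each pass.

Pass 1: Select minimum 0 at index 2, swap -> [0, 2, 27, 1, 21]
Pass 2: Select minimum 1 at index 3, swap -> [0, 1, 27, 2, 21]
Pass 3: Select minimum 2 at index 3, swap -> [0, 1, 2, 27, 21]


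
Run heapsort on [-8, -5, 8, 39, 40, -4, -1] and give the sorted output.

Build heap: [40, 39, 8, -8, -5, -4, -1]
Extract 40: [39, -1, 8, -8, -5, -4, 40]
Extract 39: [8, -1, -4, -8, -5, 39, 40]
Extract 8: [-1, -5, -4, -8, 8, 39, 40]
Extract -1: [-4, -5, -8, -1, 8, 39, 40]
Extract -4: [-5, -8, -4, -1, 8, 39, 40]
Extract -5: [-8, -5, -4, -1, 8, 39, 40]


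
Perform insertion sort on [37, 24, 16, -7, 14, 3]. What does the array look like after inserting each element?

First element 37 is already 'sorted'
Insert 24: shifted 1 elements -> [24, 37, 16, -7, 14, 3]
Insert 16: shifted 2 elements -> [16, 24, 37, -7, 14, 3]
Insert -7: shifted 3 elements -> [-7, 16, 24, 37, 14, 3]
Insert 14: shifted 3 elements -> [-7, 14, 16, 24, 37, 3]
Insert 3: shifted 4 elements -> [-7, 3, 14, 16, 24, 37]


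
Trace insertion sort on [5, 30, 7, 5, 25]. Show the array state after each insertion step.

First element 5 is already 'sorted'
Insert 30: shifted 0 elements -> [5, 30, 7, 5, 25]
Insert 7: shifted 1 elements -> [5, 7, 30, 5, 25]
Insert 5: shifted 2 elements -> [5, 5, 7, 30, 25]
Insert 25: shifted 1 elements -> [5, 5, 7, 25, 30]


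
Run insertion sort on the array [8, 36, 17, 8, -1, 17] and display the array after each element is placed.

First element 8 is already 'sorted'
Insert 36: shifted 0 elements -> [8, 36, 17, 8, -1, 17]
Insert 17: shifted 1 elements -> [8, 17, 36, 8, -1, 17]
Insert 8: shifted 2 elements -> [8, 8, 17, 36, -1, 17]
Insert -1: shifted 4 elements -> [-1, 8, 8, 17, 36, 17]
Insert 17: shifted 1 elements -> [-1, 8, 8, 17, 17, 36]


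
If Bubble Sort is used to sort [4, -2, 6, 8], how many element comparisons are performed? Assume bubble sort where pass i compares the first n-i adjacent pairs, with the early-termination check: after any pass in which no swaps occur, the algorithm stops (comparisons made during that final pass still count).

Pass 1: compare adjacent pairs (0,1)..(2,3) = 3 comparison(s), 1 swap(s) -> [-2, 4, 6, 8]
Pass 2: compare adjacent pairs (0,1)..(1,2) = 2 comparison(s), 0 swap(s) -> [-2, 4, 6, 8]
No swaps in this pass, so bubble sort stops here.
Total comparisons: 3 + 2 = 5


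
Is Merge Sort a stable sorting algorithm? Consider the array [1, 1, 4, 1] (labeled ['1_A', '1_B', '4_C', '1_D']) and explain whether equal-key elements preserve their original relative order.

Trace Merge Sort on the labeled array (the key is the number; the letter only tracks identity):
  Merge [1_A] + [1_B] -> [1_A, 1_B]
  Merge [4_C] + [1_D] -> [1_D, 4_C]
  Merge [1_A, 1_B] + [1_D, 4_C] -> [1_A, 1_B, 1_D, 4_C]
Final order: [1_A, 1_B, 1_D, 4_C]
Equal keys:
  value 1: originally 1_A, 1_B, 1_D; after sorting 1_A, 1_B, 1_D -> order preserved
All equal keys kept their original relative order. Merge Sort is stable: when the heads of the two halves are equal the merge takes from the left half first.
Answer: Stable


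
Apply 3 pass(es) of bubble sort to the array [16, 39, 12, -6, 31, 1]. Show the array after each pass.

After pass 1: [16, 12, -6, 31, 1, 39] (4 swaps)
After pass 2: [12, -6, 16, 1, 31, 39] (3 swaps)
After pass 3: [-6, 12, 1, 16, 31, 39] (2 swaps)
Total swaps: 9


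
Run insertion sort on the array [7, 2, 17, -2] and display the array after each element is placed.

First element 7 is already 'sorted'
Insert 2: shifted 1 elements -> [2, 7, 17, -2]
Insert 17: shifted 0 elements -> [2, 7, 17, -2]
Insert -2: shifted 3 elements -> [-2, 2, 7, 17]


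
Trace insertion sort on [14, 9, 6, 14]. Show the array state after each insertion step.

First element 14 is already 'sorted'
Insert 9: shifted 1 elements -> [9, 14, 6, 14]
Insert 6: shifted 2 elements -> [6, 9, 14, 14]
Insert 14: shifted 0 elements -> [6, 9, 14, 14]


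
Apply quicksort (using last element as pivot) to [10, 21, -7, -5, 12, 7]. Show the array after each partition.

Partition 1: pivot=7 at index 2 -> [-7, -5, 7, 21, 12, 10]
Partition 2: pivot=-5 at index 1 -> [-7, -5, 7, 21, 12, 10]
Partition 3: pivot=10 at index 3 -> [-7, -5, 7, 10, 12, 21]
Partition 4: pivot=21 at index 5 -> [-7, -5, 7, 10, 12, 21]


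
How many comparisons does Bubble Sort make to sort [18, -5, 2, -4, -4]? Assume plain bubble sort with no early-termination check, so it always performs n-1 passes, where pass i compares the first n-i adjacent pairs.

Pass 1: compare adjacent pairs (0,1)..(3,4) = 4 comparison(s), 4 swap(s) -> [-5, 2, -4, -4, 18]
Pass 2: compare adjacent pairs (0,1)..(2,3) = 3 comparison(s), 2 swap(s) -> [-5, -4, -4, 2, 18]
Pass 3: compare adjacent pairs (0,1)..(1,2) = 2 comparison(s), 0 swap(s) -> [-5, -4, -4, 2, 18]
Pass 4: compare adjacent pairs (0,1)..(0,1) = 1 comparison(s), 0 swap(s) -> [-5, -4, -4, 2, 18]
Total comparisons: 4 + 3 + 2 + 1 = 10


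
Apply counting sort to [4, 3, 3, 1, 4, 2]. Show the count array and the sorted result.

Count array: [0, 1, 1, 2, 2]
(count[i] = number of elements equal to i)
Cumulative count: [0, 1, 2, 4, 6]
Sorted: [1, 2, 3, 3, 4, 4]


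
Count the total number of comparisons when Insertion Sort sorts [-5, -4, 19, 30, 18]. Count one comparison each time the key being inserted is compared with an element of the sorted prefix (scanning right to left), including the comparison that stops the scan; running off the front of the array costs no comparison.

Insert -4: -5 <= -4 (stop) = 1 comparison(s) -> [-5, -4, 19, 30, 18]
Insert 19: -4 <= 19 (stop) = 1 comparison(s) -> [-5, -4, 19, 30, 18]
Insert 30: 19 <= 30 (stop) = 1 comparison(s) -> [-5, -4, 19, 30, 18]
Insert 18: 30 > 18 (shift), 19 > 18 (shift), -4 <= 18 (stop) = 3 comparison(s) -> [-5, -4, 18, 19, 30]
Total comparisons: 1 + 1 + 1 + 3 = 6


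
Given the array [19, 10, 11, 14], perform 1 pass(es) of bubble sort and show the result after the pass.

After pass 1: [10, 11, 14, 19] (3 swaps)
Total swaps: 3


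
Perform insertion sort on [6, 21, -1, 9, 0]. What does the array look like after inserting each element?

First element 6 is already 'sorted'
Insert 21: shifted 0 elements -> [6, 21, -1, 9, 0]
Insert -1: shifted 2 elements -> [-1, 6, 21, 9, 0]
Insert 9: shifted 1 elements -> [-1, 6, 9, 21, 0]
Insert 0: shifted 3 elements -> [-1, 0, 6, 9, 21]


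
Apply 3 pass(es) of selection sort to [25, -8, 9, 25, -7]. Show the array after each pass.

Pass 1: Select minimum -8 at index 1, swap -> [-8, 25, 9, 25, -7]
Pass 2: Select minimum -7 at index 4, swap -> [-8, -7, 9, 25, 25]
Pass 3: Select minimum 9 at index 2, swap -> [-8, -7, 9, 25, 25]


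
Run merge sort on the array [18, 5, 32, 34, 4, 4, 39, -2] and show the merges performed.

Divide and conquer:
  Merge [18] + [5] -> [5, 18]
  Merge [32] + [34] -> [32, 34]
  Merge [5, 18] + [32, 34] -> [5, 18, 32, 34]
  Merge [4] + [4] -> [4, 4]
  Merge [39] + [-2] -> [-2, 39]
  Merge [4, 4] + [-2, 39] -> [-2, 4, 4, 39]
  Merge [5, 18, 32, 34] + [-2, 4, 4, 39] -> [-2, 4, 4, 5, 18, 32, 34, 39]
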